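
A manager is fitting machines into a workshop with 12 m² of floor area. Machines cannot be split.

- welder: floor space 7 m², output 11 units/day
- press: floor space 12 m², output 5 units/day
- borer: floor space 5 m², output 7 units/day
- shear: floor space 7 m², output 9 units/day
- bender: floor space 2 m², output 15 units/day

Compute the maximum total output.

borer + bender: floor space 5 + 2 = 7 ≤ 12, output 7 + 15 = 22.
welder + bender: floor space 7 + 2 = 9 ≤ 12, output 11 + 15 = 26.
shear + bender: floor space 7 + 2 = 9 ≤ 12, output 9 + 15 = 24.
Best is welder and bender with total output 26.

26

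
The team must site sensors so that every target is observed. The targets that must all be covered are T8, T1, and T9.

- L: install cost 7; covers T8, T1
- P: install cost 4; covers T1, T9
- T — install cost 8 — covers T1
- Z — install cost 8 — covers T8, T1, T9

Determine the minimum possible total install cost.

Z alone covers T8, T1, T9 — every target.
Total install cost: 8.

8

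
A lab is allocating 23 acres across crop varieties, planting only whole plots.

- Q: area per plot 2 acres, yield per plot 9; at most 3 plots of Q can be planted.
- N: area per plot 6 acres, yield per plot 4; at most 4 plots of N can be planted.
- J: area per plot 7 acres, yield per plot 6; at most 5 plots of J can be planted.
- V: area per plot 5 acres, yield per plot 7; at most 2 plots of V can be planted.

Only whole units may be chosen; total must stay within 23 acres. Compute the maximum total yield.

3×Q, 1×N, and 2×V: area 22 ≤ 23, yield 3·9 + 1·4 + 2·7 = 45.
3×Q, 1×J, and 2×V: area 23 ≤ 23, yield 3·9 + 1·6 + 2·7 = 47.
Best is 47.

47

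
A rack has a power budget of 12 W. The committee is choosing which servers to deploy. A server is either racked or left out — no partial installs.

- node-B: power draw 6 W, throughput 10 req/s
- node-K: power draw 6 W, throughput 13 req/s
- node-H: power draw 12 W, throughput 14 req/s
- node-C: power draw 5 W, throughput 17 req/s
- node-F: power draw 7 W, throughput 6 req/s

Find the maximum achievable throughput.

Treat it as a binary knapsack problem.
Allowing fractional choices, the relaxed optimum would be about 31.7, but servers are indivisible.
node-K + node-C: power draw 6 + 5 = 11 ≤ 12, throughput 13 + 17 = 30.
node-B + node-K: power draw 6 + 6 = 12 ≤ 12, throughput 10 + 13 = 23.
node-B + node-C: power draw 6 + 5 = 11 ≤ 12, throughput 10 + 17 = 27.
Best is node-K and node-C with total throughput 30.

30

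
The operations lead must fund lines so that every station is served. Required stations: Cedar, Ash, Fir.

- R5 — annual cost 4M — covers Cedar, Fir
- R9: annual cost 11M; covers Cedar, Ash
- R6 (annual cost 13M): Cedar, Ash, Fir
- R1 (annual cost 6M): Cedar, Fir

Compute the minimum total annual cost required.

R6 alone covers Cedar, Ash, Fir — every station.
Total annual cost: 13.

13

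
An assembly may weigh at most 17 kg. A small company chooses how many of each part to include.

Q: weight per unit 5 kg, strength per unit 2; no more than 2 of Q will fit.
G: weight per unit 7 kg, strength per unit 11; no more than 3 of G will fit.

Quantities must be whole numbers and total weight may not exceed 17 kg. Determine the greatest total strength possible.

G has the best ratio (11/7); taking only G gives at most 2×11 = 22 (stopped by the weight limit).
Optimal: 2×G: weight 14 ≤ 17, strength 2·11 = 22.

22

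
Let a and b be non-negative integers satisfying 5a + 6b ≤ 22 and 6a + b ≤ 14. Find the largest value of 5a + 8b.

(a,b)=(2,2): 5·2+6·2=22≤22, 6·2+1·2=14≤14, objective 26.
(a,b)=(0,3): 5·0+6·3=18≤22, 6·0+1·3=3≤14, objective 24.
The best lattice point is (2,2), giving 26.

26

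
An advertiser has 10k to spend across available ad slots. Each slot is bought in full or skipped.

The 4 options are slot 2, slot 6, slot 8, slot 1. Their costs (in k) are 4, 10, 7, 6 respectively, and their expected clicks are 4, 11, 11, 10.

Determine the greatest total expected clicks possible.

14

Allowing fractional choices, the relaxed optimum would be about 16.3, but ad slots are indivisible.
slot 2 + slot 1: cost 4 + 6 = 10 ≤ 10, expected clicks 4 + 10 = 14.
slot 8: cost 7 ≤ 10, expected clicks 11.
Best is slot 2 and slot 1 with total expected clicks 14.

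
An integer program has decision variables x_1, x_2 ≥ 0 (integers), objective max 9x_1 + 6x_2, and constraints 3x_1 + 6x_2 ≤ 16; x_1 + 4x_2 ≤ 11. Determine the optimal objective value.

45

(x_1,x_2)=(5,0): 3·5+6·0=15≤16, 1·5+4·0=5≤11, objective 45.
(x_1,x_2)=(4,0): 3·4+6·0=12≤16, 1·4+4·0=4≤11, objective 36.
Maximum is 45 at (x_1,x_2)=(5,0).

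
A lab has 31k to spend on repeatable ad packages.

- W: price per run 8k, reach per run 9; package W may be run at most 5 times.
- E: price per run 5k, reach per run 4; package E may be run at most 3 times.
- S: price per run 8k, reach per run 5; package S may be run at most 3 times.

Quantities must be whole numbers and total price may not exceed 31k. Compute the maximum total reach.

31

W has the best ratio (9/8); taking only W gives at most 3×9 = 27 (stopped by the price limit).
Mixing does better — 3×W and 1×E: price 29 ≤ 31, reach 3·9 + 1·4 = 31.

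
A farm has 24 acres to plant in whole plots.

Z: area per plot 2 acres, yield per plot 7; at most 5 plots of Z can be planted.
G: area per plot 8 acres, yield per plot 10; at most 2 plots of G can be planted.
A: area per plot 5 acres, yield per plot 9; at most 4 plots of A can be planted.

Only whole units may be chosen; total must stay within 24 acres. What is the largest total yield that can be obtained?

Take 4×Z and 3×A: area 23 ≤ 24, yield 4·7 + 3·9 = 55.
No other integer combination yields more.

55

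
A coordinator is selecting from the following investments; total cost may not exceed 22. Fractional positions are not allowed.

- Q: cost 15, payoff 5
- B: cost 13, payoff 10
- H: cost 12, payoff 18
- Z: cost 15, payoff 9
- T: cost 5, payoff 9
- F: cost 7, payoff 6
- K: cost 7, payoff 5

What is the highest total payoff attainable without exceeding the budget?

H + F: cost 12 + 7 = 19 ≤ 22, payoff 18 + 6 = 24.
H + T: cost 12 + 5 = 17 ≤ 22, payoff 18 + 9 = 27.
Best is H and T with total payoff 27.

27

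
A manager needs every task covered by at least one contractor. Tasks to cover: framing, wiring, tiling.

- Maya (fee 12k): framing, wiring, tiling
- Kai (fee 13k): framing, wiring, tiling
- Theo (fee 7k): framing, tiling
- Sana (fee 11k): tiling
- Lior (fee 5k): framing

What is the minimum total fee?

12

The greedy cost-per-new-task heuristic would pick Theo and Maya for 19, but a cheaper cover exists.
Maya alone covers framing, wiring, tiling — every task.
Total fee: 12.
No cover costs less than 12.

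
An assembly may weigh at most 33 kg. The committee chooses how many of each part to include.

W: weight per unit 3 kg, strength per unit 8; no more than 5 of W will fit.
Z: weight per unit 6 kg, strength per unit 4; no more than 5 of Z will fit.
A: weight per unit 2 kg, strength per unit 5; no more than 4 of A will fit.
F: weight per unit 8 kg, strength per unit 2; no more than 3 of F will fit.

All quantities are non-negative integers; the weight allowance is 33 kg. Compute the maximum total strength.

5×W, 1×Z, and 4×A: weight 29 ≤ 33, strength 5·8 + 1·4 + 4·5 = 64.
5×W, 2×Z, and 3×A: weight 33 ≤ 33, strength 5·8 + 2·4 + 3·5 = 63.
Best is 64.

64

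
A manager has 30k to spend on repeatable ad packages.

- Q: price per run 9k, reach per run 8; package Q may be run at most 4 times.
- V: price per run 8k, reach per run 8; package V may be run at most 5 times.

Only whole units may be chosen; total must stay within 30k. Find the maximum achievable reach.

24

V has the best ratio (8/8); taking only V gives at most 3×8 = 24 (stopped by the price limit).
Optimal: 3×V: price 24 ≤ 30, reach 3·8 = 24.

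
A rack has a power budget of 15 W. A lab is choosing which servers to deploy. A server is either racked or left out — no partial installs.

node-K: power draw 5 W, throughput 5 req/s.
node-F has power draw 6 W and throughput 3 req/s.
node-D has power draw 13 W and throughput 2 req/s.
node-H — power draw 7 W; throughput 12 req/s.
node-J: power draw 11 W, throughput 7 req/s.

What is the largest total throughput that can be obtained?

17

This is an integer program with binary decision variables.
node-F + node-H: power draw 6 + 7 = 13 ≤ 15, throughput 3 + 12 = 15.
node-K + node-H: power draw 5 + 7 = 12 ≤ 15, throughput 5 + 12 = 17.
Best is node-K and node-H with total throughput 17.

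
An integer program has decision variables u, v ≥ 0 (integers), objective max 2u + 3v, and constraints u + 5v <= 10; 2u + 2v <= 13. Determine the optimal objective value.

13

(u,v)=(5,1): 1·5+5·1=10≤10, 2·5+2·1=12≤13, objective 13.
(u,v)=(6,0): 1·6+5·0=6≤10, 2·6+2·0=12≤13, objective 12.
(u,v)=(4,1): 1·4+5·1=9≤10, 2·4+2·1=10≤13, objective 11.
(u,v)=(5,0): 1·5+5·0=5≤10, 2·5+2·0=10≤13, objective 10.
The best lattice point is (5,1), giving 13.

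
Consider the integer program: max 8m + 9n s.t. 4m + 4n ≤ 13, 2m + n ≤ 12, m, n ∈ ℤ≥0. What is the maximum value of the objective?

(m,n)=(0,3) is feasible, giving 27.
(m,n)=(1,2) is feasible, giving 26.
The best lattice point is (0,3), giving 27.

27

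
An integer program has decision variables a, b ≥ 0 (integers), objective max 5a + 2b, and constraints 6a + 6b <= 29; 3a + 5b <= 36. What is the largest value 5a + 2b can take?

20

Relaxing integrality, the LP optimum is 24.17 at (a,b) = (4.83, 0), which is not an integer point.
(a,b)=(4,0): 6·4+6·0=24≤29, 3·4+5·0=12≤36, objective 20.
(a,b)=(3,1): 6·3+6·1=24≤29, 3·3+5·1=14≤36, objective 17.
(a,b)=(3,0): 6·3+6·0=18≤29, 3·3+5·0=9≤36, objective 15.
The best lattice point is (4,0), giving 20.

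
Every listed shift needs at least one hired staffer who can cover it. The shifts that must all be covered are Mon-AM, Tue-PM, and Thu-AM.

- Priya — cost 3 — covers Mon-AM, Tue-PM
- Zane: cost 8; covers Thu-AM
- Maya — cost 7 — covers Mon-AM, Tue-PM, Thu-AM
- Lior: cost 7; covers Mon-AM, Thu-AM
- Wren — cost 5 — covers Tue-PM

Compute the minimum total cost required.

Maya alone covers Mon-AM, Tue-PM, Thu-AM — every shift.
Total cost: 7.

7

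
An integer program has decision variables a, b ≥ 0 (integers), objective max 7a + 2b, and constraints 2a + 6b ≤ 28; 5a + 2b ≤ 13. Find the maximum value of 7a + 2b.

(a,b)=(2,1) is feasible, giving 16.
(a,b)=(2,0) is feasible, giving 14.
(a,b)=(1,2) is feasible, giving 11.
Maximum is 16 at (a,b)=(2,1).

16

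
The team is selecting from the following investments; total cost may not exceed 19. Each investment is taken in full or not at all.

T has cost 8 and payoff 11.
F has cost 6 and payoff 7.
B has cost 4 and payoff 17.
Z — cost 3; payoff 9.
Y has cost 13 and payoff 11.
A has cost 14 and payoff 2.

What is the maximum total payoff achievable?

This is a 0-1 knapsack instance.
Take T, B, and Z: cost 8 + 4 + 3 = 15 ≤ 19, payoff 11 + 17 + 9 = 37.
No other feasible combination does better.

37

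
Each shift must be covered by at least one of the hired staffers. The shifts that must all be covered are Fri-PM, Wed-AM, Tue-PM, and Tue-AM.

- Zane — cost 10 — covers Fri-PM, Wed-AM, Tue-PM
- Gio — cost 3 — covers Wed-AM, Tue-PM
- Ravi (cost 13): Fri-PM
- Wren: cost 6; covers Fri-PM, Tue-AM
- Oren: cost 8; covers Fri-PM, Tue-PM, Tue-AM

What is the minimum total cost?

9

Choose Gio and Wren: together they cover Fri-PM, Wed-AM, Tue-PM, Tue-AM — every shift.
Total cost: 3 + 6 = 9.
No cover costs less than 9.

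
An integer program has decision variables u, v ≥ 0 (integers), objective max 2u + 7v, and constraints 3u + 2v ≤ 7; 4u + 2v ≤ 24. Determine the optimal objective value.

(u,v)=(0,3): 3·0+2·3=6≤7, 4·0+2·3=6≤24, objective 21.
(u,v)=(1,2): 3·1+2·2=7≤7, 4·1+2·2=8≤24, objective 16.
(u,v)=(0,2): 3·0+2·2=4≤7, 4·0+2·2=4≤24, objective 14.
The best lattice point is (0,3), giving 21.

21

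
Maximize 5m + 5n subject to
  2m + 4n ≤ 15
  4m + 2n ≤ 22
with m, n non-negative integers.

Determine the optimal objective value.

The continuous relaxation peaks at (4.83, 1.33) with value 30.83; rounding to a feasible lattice point costs some objective.
(m,n)=(5,1): 2·5+4·1=14≤15, 4·5+2·1=22≤22, objective 30.
(m,n)=(5,0): 2·5+4·0=10≤15, 4·5+2·0=20≤22, objective 25.
(m,n)=(3,2): 2·3+4·2=14≤15, 4·3+2·2=16≤22, objective 25.
Maximum is 30 at (m,n)=(5,1).

30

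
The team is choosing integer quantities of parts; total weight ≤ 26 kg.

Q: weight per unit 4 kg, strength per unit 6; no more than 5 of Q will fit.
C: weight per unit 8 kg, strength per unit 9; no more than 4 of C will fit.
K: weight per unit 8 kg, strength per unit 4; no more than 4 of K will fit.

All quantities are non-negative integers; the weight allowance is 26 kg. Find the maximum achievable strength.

This is a bounded integer knapsack.
Q has the best ratio (6/4); taking only Q gives at most 5×6 = 30 (stopped by the supply cap of 5).
Mixing does better — 4×Q and 1×C: weight 24 ≤ 26, strength 4·6 + 1·9 = 33.

33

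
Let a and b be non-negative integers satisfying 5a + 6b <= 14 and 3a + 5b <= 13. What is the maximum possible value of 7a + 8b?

(a,b)=(0,2): 5·0+6·2=12≤14, 3·0+5·2=10≤13, objective 16.
(a,b)=(1,1): 5·1+6·1=11≤14, 3·1+5·1=8≤13, objective 15.
(a,b)=(2,0): 5·2+6·0=10≤14, 3·2+5·0=6≤13, objective 14.
(a,b)=(0,1): 5·0+6·1=6≤14, 3·0+5·1=5≤13, objective 8.
The best lattice point is (0,2), giving 16.

16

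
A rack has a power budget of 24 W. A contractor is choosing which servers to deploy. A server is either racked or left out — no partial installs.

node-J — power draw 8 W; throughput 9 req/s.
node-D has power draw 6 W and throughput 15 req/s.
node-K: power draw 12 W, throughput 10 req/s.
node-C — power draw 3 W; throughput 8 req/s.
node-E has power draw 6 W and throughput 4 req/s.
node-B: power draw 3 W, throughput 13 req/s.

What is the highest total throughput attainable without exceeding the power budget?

Allowing fractional choices, the relaxed optimum would be about 48.3, but servers are indivisible.
node-J + node-D + node-C + node-B: power draw 8 + 6 + 3 + 3 = 20 ≤ 24, throughput 9 + 15 + 8 + 13 = 45.
node-J + node-D + node-E + node-B: power draw 8 + 6 + 6 + 3 = 23 ≤ 24, throughput 9 + 15 + 4 + 13 = 41.
node-D + node-K + node-C + node-B: power draw 6 + 12 + 3 + 3 = 24 ≤ 24, throughput 15 + 10 + 8 + 13 = 46.
Best is node-D, node-K, node-C, and node-B with total throughput 46.

46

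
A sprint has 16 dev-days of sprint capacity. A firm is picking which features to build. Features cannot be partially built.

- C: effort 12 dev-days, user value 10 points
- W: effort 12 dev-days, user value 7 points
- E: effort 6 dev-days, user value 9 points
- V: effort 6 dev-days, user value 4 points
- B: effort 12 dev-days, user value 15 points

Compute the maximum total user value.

15

Allowing fractional choices, the relaxed optimum would be about 21.5, but features are indivisible.
B: effort 12 ≤ 16, user value 15.
E + V: effort 6 + 6 = 12 ≤ 16, user value 9 + 4 = 13.
Best is B with total user value 15.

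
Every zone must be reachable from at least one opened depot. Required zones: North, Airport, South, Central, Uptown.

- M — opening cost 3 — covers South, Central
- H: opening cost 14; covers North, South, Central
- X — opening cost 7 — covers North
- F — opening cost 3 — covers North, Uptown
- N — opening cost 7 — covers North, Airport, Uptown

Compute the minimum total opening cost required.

10

This is a weighted set-cover instance.
The greedy cost-per-new-zone heuristic would pick M, F, and N for 13, but a cheaper cover exists.
Choose M and N: together they cover North, Airport, South, Central, Uptown — every zone.
Total opening cost: 3 + 7 = 10.
No cover costs less than 10.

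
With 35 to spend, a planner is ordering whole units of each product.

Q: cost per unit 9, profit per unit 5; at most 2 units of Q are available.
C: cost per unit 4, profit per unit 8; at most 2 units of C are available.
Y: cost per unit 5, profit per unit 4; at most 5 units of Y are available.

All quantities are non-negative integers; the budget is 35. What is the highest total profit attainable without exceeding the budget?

36

C has the best ratio (8/4); taking only C gives at most 2×8 = 16 (stopped by the supply cap of 2).
Mixing does better — 2×C and 5×Y: cost 33 ≤ 35, profit 2·8 + 5·4 = 36.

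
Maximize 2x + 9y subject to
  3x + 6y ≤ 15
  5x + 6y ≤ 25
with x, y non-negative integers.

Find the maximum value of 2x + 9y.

20

The continuous relaxation peaks at (0, 2.5) with value 22.50; rounding to a feasible lattice point costs some objective.
(x,y)=(1,2) is feasible, giving 20.
(x,y)=(0,2) is feasible, giving 18.
No feasible integer point exceeds 20.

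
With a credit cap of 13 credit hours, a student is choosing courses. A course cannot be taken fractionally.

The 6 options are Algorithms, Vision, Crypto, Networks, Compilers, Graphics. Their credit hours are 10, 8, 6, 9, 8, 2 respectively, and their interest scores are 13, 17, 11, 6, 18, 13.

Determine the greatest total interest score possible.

31

This is an integer program with binary decision variables.
Take Compilers and Graphics: credit hours 8 + 2 = 10 ≤ 13, interest score 18 + 13 = 31.
No other feasible combination does better.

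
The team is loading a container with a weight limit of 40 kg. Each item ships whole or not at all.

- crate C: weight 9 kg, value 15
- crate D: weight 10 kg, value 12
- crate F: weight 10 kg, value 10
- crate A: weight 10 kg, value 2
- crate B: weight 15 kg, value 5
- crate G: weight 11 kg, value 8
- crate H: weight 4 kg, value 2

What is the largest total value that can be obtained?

crate C + crate D + crate F + crate H: weight 9 + 10 + 10 + 4 = 33 ≤ 40, value 15 + 12 + 10 + 2 = 39.
crate C + crate D + crate F + crate G: weight 9 + 10 + 10 + 11 = 40 ≤ 40, value 15 + 12 + 10 + 8 = 45.
crate C + crate D + crate F + crate A: weight 9 + 10 + 10 + 10 = 39 ≤ 40, value 15 + 12 + 10 + 2 = 39.
Best is crate C, crate D, crate F, and crate G with total value 45.

45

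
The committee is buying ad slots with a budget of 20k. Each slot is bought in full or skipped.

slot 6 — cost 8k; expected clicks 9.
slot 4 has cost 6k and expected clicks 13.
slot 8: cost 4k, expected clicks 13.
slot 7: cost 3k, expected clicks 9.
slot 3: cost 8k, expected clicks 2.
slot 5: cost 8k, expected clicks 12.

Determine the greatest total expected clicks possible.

Allowing fractional choices, the relaxed optimum would be about 45.5, but ad slots are indivisible.
slot 6 + slot 4 + slot 8: cost 8 + 6 + 4 = 18 ≤ 20, expected clicks 9 + 13 + 13 = 35.
slot 4 + slot 8 + slot 7: cost 6 + 4 + 3 = 13 ≤ 20, expected clicks 13 + 13 + 9 = 35.
slot 4 + slot 8 + slot 5: cost 6 + 4 + 8 = 18 ≤ 20, expected clicks 13 + 13 + 12 = 38.
Best is slot 4, slot 8, and slot 5 with total expected clicks 38.

38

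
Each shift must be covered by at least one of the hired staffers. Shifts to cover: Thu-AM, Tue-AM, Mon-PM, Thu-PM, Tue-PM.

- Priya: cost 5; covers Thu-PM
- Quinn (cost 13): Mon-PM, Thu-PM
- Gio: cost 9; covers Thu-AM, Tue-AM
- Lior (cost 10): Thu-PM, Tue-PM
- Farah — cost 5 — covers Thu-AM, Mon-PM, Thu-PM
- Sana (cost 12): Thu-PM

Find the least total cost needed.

24

Choose Gio, Lior, and Farah: together they cover Thu-AM, Tue-AM, Mon-PM, Thu-PM, Tue-PM — every shift.
Total cost: 9 + 10 + 5 = 24.
No cover costs less than 24.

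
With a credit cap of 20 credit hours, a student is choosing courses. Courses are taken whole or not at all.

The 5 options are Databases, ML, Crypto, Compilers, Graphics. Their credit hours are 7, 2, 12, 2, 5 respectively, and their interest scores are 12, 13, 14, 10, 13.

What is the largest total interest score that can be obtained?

48

Take Databases, ML, Compilers, and Graphics: credit hours 7 + 2 + 2 + 5 = 16 ≤ 20, interest score 12 + 13 + 10 + 13 = 48.
No other feasible combination does better.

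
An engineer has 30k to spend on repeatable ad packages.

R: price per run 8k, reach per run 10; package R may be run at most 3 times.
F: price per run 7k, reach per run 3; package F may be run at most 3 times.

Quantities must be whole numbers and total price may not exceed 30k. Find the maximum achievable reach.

This is a bounded integer knapsack.
2×R and 2×F: price 30 ≤ 30, reach 2·10 + 2·3 = 26.
3×R: price 24 ≤ 30, reach 3·10 = 30.
Best is 30.

30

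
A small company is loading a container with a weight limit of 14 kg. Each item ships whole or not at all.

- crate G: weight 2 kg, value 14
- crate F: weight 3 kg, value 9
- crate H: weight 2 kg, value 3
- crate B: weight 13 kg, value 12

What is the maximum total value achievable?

26

Take crate G, crate F, and crate H: weight 2 + 3 + 2 = 7 ≤ 14, value 14 + 9 + 3 = 26.
No other feasible combination does better.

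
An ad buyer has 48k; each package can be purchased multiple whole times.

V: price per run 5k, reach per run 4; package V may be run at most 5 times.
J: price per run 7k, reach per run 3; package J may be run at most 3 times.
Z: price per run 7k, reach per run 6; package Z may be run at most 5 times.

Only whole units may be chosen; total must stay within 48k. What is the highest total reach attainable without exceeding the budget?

Z has the best ratio (6/7); taking only Z gives at most 5×6 = 30 (stopped by the supply cap of 5).
Mixing does better — 4×V and 4×Z: price 48 ≤ 48, reach 4·4 + 4·6 = 40.

40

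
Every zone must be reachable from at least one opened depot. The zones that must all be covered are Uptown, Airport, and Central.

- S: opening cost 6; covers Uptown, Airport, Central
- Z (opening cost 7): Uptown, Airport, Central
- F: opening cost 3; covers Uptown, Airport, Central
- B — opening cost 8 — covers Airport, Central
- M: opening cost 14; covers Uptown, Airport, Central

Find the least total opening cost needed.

3

F alone covers Uptown, Airport, Central — every zone.
Total opening cost: 3.
No cover costs less than 3.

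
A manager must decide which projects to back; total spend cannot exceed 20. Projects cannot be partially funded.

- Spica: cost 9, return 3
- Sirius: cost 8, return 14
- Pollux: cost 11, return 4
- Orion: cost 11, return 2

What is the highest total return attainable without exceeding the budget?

Treat it as a binary knapsack problem.
Take Sirius and Pollux: cost 8 + 11 = 19 ≤ 20, return 14 + 4 = 18.
No other feasible combination does better.

18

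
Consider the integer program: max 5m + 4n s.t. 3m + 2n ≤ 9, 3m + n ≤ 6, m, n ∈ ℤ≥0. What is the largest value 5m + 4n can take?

(m,n)=(1,3): 3·1+2·3=9≤9, 3·1+1·3=6≤6, objective 17.
(m,n)=(0,4): 3·0+2·4=8≤9, 3·0+1·4=4≤6, objective 16.
(m,n)=(1,2): 3·1+2·2=7≤9, 3·1+1·2=5≤6, objective 13.
(m,n)=(0,3): 3·0+2·3=6≤9, 3·0+1·3=3≤6, objective 12.
No feasible integer point exceeds 17.

17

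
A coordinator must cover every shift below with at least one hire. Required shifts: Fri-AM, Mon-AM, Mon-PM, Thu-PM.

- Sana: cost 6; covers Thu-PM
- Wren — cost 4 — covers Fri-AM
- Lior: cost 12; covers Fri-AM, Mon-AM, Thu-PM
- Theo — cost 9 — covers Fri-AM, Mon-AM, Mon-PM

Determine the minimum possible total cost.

15

Choose Sana and Theo: together they cover Fri-AM, Mon-AM, Mon-PM, Thu-PM — every shift.
Total cost: 6 + 9 = 15.
No cover costs less than 15.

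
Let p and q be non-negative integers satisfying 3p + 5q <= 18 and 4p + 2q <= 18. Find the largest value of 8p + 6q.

The continuous relaxation peaks at (3.86, 1.29) with value 38.57; rounding to a feasible lattice point costs some objective.
(p,q)=(4,1): 3·4+5·1=17≤18, 4·4+2·1=18≤18, objective 38.
(p,q)=(4,0): 3·4+5·0=12≤18, 4·4+2·0=16≤18, objective 32.
(p,q)=(3,1): 3·3+5·1=14≤18, 4·3+2·1=14≤18, objective 30.
(p,q)=(2,2): 3·2+5·2=16≤18, 4·2+2·2=12≤18, objective 28.
The best lattice point is (4,1), giving 38.

38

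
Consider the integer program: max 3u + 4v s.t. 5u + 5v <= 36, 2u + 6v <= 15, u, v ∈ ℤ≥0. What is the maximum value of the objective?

21

Relaxing integrality, the LP optimum is 21.75 at (u,v) = (7.05, 0.15), which is not an integer point.
(u,v)=(7,0): 5·7+5·0=35≤36, 2·7+6·0=14≤15, objective 21.
(u,v)=(6,0): 5·6+5·0=30≤36, 2·6+6·0=12≤15, objective 18.
No feasible integer point exceeds 21.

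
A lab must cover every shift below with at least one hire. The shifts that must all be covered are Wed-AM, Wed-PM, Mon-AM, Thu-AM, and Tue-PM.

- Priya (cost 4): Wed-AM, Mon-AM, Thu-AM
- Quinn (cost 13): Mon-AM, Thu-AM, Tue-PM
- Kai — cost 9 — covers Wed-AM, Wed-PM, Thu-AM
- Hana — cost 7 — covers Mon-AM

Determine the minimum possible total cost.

22

This is an integer covering problem.
The greedy cost-per-new-shift heuristic would pick Priya, Kai, and Quinn for 26, but a cheaper cover exists.
Choose Quinn and Kai: together they cover Wed-AM, Wed-PM, Mon-AM, Thu-AM, Tue-PM — every shift.
Total cost: 13 + 9 = 22.
No cover costs less than 22.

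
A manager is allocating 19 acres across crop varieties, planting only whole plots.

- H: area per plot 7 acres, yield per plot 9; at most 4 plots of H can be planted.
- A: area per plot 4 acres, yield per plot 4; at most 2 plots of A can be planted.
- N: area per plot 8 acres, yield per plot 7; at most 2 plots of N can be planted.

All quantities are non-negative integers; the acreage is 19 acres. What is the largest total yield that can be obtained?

22

H has the best ratio (9/7); taking only H gives at most 2×9 = 18 (stopped by the area limit).
Mixing does better — 2×H and 1×A: area 18 ≤ 19, yield 2·9 + 1·4 = 22.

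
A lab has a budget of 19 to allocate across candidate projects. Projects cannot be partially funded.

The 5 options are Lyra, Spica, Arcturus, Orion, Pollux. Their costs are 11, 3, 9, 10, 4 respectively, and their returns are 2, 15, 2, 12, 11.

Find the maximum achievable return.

38

Take Spica, Orion, and Pollux: cost 3 + 10 + 4 = 17 ≤ 19, return 15 + 12 + 11 = 38.
No other feasible combination does better.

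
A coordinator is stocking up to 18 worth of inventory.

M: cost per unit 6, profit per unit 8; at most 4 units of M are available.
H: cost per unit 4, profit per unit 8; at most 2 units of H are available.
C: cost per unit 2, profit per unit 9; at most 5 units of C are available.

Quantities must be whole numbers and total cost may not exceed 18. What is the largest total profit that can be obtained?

C has the best ratio (9/2); taking only C gives at most 5×9 = 45 (stopped by the supply cap of 5).
Mixing does better — 2×H and 5×C: cost 18 ≤ 18, profit 2·8 + 5·9 = 61.

61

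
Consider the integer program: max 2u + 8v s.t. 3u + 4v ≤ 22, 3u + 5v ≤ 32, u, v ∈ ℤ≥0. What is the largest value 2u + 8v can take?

Relaxing integrality, the LP optimum is 44.00 at (u,v) = (0, 5.5), which is not an integer point.
(u,v)=(0,5): 3·0+4·5=20≤22, 3·0+5·5=25≤32, objective 40.
(u,v)=(1,4): 3·1+4·4=19≤22, 3·1+5·4=23≤32, objective 34.
(u,v)=(0,4): 3·0+4·4=16≤22, 3·0+5·4=20≤32, objective 32.
No feasible integer point exceeds 40.

40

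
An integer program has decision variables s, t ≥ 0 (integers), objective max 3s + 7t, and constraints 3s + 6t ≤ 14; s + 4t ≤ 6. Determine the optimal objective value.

(s,t)=(2,1): 3·2+6·1=12≤14, 1·2+4·1=6≤6, objective 13.
(s,t)=(4,0): 3·4+6·0=12≤14, 1·4+4·0=4≤6, objective 12.
(s,t)=(1,1): 3·1+6·1=9≤14, 1·1+4·1=5≤6, objective 10.
Maximum is 13 at (s,t)=(2,1).

13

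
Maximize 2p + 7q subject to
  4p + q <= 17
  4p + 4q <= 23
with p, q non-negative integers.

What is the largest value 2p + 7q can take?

35

(p,q)=(0,5): 4·0+1·5=5≤17, 4·0+4·5=20≤23, objective 35.
(p,q)=(1,4): 4·1+1·4=8≤17, 4·1+4·4=20≤23, objective 30.
(p,q)=(0,4): 4·0+1·4=4≤17, 4·0+4·4=16≤23, objective 28.
No feasible integer point exceeds 35.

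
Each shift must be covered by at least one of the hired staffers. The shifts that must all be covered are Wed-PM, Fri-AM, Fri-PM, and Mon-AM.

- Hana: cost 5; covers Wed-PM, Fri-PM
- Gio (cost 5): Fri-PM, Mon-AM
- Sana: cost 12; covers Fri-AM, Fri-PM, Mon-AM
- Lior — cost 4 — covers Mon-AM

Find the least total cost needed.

This is an integer covering problem.
The greedy cost-per-new-shift heuristic would pick Hana, Lior, and Sana for 21, but a cheaper cover exists.
Choose Hana and Sana: together they cover Wed-PM, Fri-AM, Fri-PM, Mon-AM — every shift.
Total cost: 5 + 12 = 17.
No cover costs less than 17.

17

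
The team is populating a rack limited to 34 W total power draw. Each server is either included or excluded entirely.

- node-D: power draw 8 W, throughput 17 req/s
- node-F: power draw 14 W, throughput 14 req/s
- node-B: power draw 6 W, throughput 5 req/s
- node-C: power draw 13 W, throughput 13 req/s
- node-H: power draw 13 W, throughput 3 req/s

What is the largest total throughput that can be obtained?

This is an integer program with binary decision variables.
node-D + node-F + node-B: power draw 8 + 14 + 6 = 28 ≤ 34, throughput 17 + 14 + 5 = 36.
node-D + node-B + node-C: power draw 8 + 6 + 13 = 27 ≤ 34, throughput 17 + 5 + 13 = 35.
Best is node-D, node-F, and node-B with total throughput 36.

36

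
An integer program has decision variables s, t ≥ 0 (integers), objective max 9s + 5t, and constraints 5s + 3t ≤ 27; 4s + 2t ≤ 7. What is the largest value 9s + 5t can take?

15

The continuous relaxation peaks at (0, 3.5) with value 17.50; rounding to a feasible lattice point costs some objective.
(s,t)=(0,3): 5·0+3·3=9≤27, 4·0+2·3=6≤7, objective 15.
(s,t)=(0,2): 5·0+3·2=6≤27, 4·0+2·2=4≤7, objective 10.
The best lattice point is (0,3), giving 15.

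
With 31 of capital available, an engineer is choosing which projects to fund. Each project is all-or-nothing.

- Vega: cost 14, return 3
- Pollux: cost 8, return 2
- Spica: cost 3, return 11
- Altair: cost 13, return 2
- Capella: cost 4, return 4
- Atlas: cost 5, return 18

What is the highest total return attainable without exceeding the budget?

This is an integer program with binary decision variables.
Take Vega, Spica, Capella, and Atlas: cost 14 + 3 + 4 + 5 = 26 ≤ 31, return 3 + 11 + 4 + 18 = 36.
No other feasible combination does better.

36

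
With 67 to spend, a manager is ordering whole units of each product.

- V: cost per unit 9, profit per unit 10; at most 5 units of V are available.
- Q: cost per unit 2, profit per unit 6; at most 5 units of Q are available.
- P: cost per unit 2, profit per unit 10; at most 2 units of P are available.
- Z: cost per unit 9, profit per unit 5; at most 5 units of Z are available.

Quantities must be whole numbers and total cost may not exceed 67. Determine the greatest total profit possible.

This is a bounded integer knapsack.
P has the best ratio (10/2); taking only P gives at most 2×10 = 20 (stopped by the supply cap of 2).
Mixing does better — 5×V, 5×Q, and 2×P: cost 59 ≤ 67, profit 5·10 + 5·6 + 2·10 = 100.

100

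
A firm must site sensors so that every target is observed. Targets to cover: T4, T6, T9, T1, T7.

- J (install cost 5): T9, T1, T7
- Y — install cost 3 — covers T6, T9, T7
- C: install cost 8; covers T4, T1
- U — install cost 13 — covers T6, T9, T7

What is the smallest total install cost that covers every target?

This is an integer covering problem.
Choose Y and C: together they cover T4, T6, T9, T1, T7 — every target.
Total install cost: 3 + 8 = 11.
No cover costs less than 11.

11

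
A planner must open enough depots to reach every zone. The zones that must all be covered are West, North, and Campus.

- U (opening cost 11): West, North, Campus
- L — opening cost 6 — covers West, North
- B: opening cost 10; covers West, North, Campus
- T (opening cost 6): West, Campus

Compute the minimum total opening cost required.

The greedy cost-per-new-zone heuristic would pick L and T for 12, but a cheaper cover exists.
B alone covers West, North, Campus — every zone.
Total opening cost: 10.
No cover costs less than 10.

10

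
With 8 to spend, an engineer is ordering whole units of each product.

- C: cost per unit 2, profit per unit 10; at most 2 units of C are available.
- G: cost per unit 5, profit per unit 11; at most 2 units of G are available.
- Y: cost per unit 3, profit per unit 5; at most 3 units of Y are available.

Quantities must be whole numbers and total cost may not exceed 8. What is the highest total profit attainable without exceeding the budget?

25

C has the best ratio (10/2); taking only C gives at most 2×10 = 20 (stopped by the supply cap of 2).
Mixing does better — 2×C and 1×Y: cost 7 ≤ 8, profit 2·10 + 1·5 = 25.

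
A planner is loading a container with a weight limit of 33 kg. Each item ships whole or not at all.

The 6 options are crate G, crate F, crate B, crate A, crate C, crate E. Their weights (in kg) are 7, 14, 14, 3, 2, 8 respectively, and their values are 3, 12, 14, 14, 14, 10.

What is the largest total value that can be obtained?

54

Take crate F, crate B, crate A, and crate C: weight 14 + 14 + 3 + 2 = 33 ≤ 33, value 12 + 14 + 14 + 14 = 54.
No other feasible combination does better.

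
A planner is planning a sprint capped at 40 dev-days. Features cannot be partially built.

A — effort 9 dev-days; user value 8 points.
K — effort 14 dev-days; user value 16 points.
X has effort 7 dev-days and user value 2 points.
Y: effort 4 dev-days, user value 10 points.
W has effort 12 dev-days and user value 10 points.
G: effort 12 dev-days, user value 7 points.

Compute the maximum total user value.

This is an integer program with binary decision variables.
A + K + Y + G: effort 9 + 14 + 4 + 12 = 39 ≤ 40, user value 8 + 16 + 10 + 7 = 41.
A + K + Y + W: effort 9 + 14 + 4 + 12 = 39 ≤ 40, user value 8 + 16 + 10 + 10 = 44.
K + X + Y + W: effort 14 + 7 + 4 + 12 = 37 ≤ 40, user value 16 + 2 + 10 + 10 = 38.
Best is A, K, Y, and W with total user value 44.

44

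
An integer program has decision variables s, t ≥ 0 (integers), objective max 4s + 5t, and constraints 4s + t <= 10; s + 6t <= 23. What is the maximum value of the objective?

The continuous relaxation peaks at (1.61, 3.57) with value 24.26; rounding to a feasible lattice point costs some objective.
(s,t)=(1,3): 4·1+1·3=7≤10, 1·1+6·3=19≤23, objective 19.
(s,t)=(2,2): 4·2+1·2=10≤10, 1·2+6·2=14≤23, objective 18.
(s,t)=(0,3): 4·0+1·3=3≤10, 1·0+6·3=18≤23, objective 15.
Maximum is 19 at (s,t)=(1,3).

19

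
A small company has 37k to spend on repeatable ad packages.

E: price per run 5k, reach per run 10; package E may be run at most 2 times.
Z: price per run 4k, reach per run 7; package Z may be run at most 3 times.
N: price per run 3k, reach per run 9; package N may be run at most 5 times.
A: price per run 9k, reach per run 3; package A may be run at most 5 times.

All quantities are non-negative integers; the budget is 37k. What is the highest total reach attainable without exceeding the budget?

This is a bounded integer knapsack.
Take 2×E, 3×Z, and 5×N: price 37 ≤ 37, reach 2·10 + 3·7 + 5·9 = 86.
N has the best ratio (9/3) and is taken to its limit of 5; remaining capacity is filled optimally with the others.

86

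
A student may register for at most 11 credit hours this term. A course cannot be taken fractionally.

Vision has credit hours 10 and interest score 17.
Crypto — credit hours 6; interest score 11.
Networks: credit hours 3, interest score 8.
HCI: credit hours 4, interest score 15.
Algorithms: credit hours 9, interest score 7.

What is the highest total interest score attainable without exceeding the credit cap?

26

Allowing fractional choices, the relaxed optimum would be about 30.3, but courses are indivisible.
Networks + HCI: credit hours 3 + 4 = 7 ≤ 11, interest score 8 + 15 = 23.
Crypto + HCI: credit hours 6 + 4 = 10 ≤ 11, interest score 11 + 15 = 26.
Crypto + Networks: credit hours 6 + 3 = 9 ≤ 11, interest score 11 + 8 = 19.
Best is Crypto and HCI with total interest score 26.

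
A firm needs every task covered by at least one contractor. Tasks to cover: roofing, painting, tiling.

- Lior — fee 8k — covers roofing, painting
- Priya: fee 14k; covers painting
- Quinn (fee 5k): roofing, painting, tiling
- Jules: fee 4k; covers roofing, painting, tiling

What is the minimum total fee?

Jules alone covers roofing, painting, tiling — every task.
Total fee: 4.

4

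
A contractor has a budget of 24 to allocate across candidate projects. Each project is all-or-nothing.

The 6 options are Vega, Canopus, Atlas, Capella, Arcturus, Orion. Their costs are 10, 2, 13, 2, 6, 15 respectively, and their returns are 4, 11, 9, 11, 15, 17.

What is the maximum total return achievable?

46

Treat it as a binary knapsack problem.
Take Canopus, Atlas, Capella, and Arcturus: cost 2 + 13 + 2 + 6 = 23 ≤ 24, return 11 + 9 + 11 + 15 = 46.
No other feasible combination does better.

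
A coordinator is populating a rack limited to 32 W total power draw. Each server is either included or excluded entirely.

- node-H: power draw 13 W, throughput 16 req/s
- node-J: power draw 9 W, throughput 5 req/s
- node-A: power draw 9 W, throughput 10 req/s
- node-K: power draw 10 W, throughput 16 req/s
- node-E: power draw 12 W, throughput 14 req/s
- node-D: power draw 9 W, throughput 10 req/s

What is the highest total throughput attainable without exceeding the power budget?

42

Allowing fractional choices, the relaxed optimum would be about 42.5, but servers are indivisible.
node-H + node-A + node-K: power draw 13 + 9 + 10 = 32 ≤ 32, throughput 16 + 10 + 16 = 42.
node-A + node-K + node-E: power draw 9 + 10 + 12 = 31 ≤ 32, throughput 10 + 16 + 14 = 40.
node-H + node-K + node-D: power draw 13 + 10 + 9 = 32 ≤ 32, throughput 16 + 16 + 10 = 42.
The maximum throughput is 42; one optimal choice is node-H, node-A, and node-K.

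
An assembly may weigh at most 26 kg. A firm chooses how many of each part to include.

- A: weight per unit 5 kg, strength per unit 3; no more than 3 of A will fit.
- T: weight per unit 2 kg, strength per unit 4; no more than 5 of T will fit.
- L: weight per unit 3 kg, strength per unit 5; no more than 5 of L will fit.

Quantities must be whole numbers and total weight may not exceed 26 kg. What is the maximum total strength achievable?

This is a bounded integer knapsack.
Take 5×T and 5×L: weight 25 ≤ 26, strength 5·4 + 5·5 = 45.
T has the best ratio (4/2) and is taken to its limit of 5; remaining capacity is filled optimally with the others.

45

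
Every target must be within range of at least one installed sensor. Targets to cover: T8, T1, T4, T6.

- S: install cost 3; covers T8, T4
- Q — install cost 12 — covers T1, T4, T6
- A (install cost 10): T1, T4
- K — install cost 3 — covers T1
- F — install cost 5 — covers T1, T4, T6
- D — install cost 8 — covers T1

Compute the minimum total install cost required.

This is a weighted set-cover instance.
Choose S and F: together they cover T8, T1, T4, T6 — every target.
Total install cost: 3 + 5 = 8.
No cover costs less than 8.

8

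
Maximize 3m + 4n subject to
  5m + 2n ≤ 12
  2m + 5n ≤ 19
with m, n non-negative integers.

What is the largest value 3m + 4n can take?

The continuous relaxation peaks at (1.05, 3.38) with value 16.67; rounding to a feasible lattice point costs some objective.
(m,n)=(1,3): 5·1+2·3=11≤12, 2·1+5·3=17≤19, objective 15.
(m,n)=(0,3): 5·0+2·3=6≤12, 2·0+5·3=15≤19, objective 12.
The best lattice point is (1,3), giving 15.

15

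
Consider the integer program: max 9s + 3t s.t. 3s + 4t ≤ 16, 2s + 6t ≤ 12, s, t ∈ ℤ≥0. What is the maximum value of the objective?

45

The continuous relaxation peaks at (5.33, 0) with value 48.00; rounding to a feasible lattice point costs some objective.
(s,t)=(5,0): 3·5+4·0=15≤16, 2·5+6·0=10≤12, objective 45.
(s,t)=(4,0): 3·4+4·0=12≤16, 2·4+6·0=8≤12, objective 36.
No feasible integer point exceeds 45.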